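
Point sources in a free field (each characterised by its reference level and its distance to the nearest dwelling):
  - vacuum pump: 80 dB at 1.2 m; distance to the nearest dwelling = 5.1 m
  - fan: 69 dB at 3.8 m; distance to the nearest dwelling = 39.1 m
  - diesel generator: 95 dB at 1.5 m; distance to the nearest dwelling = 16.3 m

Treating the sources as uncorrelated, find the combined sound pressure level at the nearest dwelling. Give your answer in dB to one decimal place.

75.1 dB

Apply inverse-square spreading to bring every level to the receiver, then sum 10^(L/10).
vacuum pump: 80 − 20·log₁₀(5.1/1.2) = 80 − 12.57 = 67.43 dB.
fan: 69 − 20·log₁₀(39.1/3.8) = 69 − 20.25 = 48.75 dB.
diesel generator: 95 − 20·log₁₀(16.3/1.5) = 95 − 20.72 = 74.28 dB.
Σ 10^(L/10) = 3.239e+07 → L_total = 10·log₁₀(3.239e+07) = 75.10 dB.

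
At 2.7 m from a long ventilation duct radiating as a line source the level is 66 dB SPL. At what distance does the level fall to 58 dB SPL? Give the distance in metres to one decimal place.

The 8.0 dB drop corresponds to a distance ratio of 10^(8.0/10) for a line source.
r₂ = 2.7·10^((66−58)/10) = 2.7·10^(8.0/10) = 17.04 m.

17.0 m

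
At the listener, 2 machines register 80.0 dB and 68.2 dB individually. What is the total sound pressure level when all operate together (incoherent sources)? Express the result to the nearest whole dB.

Incoherent sources combine by intensity addition: L_total = 10·log₁₀(Σ 10^(L_i/10)).
Σ 10^(L/10) = 10^(80.0/10) + 10^(68.2/10) = 1.066e+08.
L_total = 10·log₁₀(1.066e+08) = 80.28 dB.

80 dB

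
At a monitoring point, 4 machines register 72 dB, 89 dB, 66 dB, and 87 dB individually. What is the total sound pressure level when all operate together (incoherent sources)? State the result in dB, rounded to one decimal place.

91.2 dB

Incoherent sources combine by intensity addition: L_total = 10·log₁₀(Σ 10^(L_i/10)).
Σ 10^(L/10) = 10^(72/10) + 10^(89/10) + 10^(66/10) + 10^(87/10) = 1.315e+09.
L_total = 10·log₁₀(1.315e+09) = 91.19 dB.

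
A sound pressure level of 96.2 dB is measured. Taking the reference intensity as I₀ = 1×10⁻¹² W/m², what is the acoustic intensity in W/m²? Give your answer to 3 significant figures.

I = I₀·10^(L/10) = 10⁻¹² × 10^(96.2/10) = 10^(-2.380).

0.00417 W/m²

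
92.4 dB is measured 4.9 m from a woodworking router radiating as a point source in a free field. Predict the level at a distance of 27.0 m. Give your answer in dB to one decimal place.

Point-source attenuation: ΔL = 20·log₁₀(r₂/r₁) = 20·log₁₀(27.0/4.9) = 14.823 dB.
L₂ = 92.4 − 20·log₁₀(27.0/4.9) = 92.4 − 14.823 = 77.58 dB.

77.6 dB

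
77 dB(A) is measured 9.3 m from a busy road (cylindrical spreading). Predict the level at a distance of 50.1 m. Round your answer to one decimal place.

Cylindrical spreading from a line source gives a 10·log₁₀(r₂/r₁) drop.
L₂ = 77 − 10·log₁₀(50.1/9.3) = 77 − 7.314 = 69.69 dB(A).

69.7 dB(A)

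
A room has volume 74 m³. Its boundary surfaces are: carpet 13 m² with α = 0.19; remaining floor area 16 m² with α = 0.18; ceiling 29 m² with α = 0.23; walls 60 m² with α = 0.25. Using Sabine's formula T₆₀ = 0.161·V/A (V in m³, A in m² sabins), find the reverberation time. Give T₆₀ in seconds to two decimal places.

0.44 s

Total absorption A = 13·0.19 + 16·0.18 + 29·0.23 + 60·0.25 = 27.02 m² sabins.
T₆₀ = 0.161·V/A = 0.161·74/27.02 = 0.441 s.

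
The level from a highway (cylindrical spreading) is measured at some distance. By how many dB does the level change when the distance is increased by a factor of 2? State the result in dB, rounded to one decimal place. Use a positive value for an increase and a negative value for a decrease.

A line source loses 3 dB per doubling of distance; generally ΔL = −10·log₁₀(r₂/r₁).
ΔL = −10·log₁₀(2) = -3.01 dB.

-3.0 dB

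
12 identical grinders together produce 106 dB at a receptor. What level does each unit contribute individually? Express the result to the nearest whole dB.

12 equal contributions raise the level by 10·log₁₀ 12 = 10.792 dB, so each unit alone gives 106 − 10.792.

95 dB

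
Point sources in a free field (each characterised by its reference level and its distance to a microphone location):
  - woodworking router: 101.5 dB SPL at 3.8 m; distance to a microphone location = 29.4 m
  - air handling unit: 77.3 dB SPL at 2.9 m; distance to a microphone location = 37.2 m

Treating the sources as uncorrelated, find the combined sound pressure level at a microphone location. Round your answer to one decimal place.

83.7 dB SPL

Apply inverse-square spreading to bring every level to the receiver, then sum 10^(L/10).
woodworking router: 101.5 − 20·log₁₀(29.4/3.8) = 101.5 − 17.77 = 83.73 dB SPL.
air handling unit: 77.3 − 20·log₁₀(37.2/2.9) = 77.3 − 22.16 = 55.14 dB SPL.
Σ 10^(L/10) = 2.363e+08 → L_total = 10·log₁₀(2.363e+08) = 83.73 dB SPL.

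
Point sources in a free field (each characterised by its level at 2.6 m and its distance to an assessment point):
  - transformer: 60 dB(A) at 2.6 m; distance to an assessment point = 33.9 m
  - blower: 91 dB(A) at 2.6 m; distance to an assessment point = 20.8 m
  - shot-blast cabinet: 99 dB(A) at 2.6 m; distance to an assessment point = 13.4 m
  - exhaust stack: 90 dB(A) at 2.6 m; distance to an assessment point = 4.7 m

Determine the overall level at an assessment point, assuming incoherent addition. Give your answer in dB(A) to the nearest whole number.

88 dB(A)

Propagate each source to the receiver with L = L_ref − 20·log₁₀(r/r_ref), then add intensities.
transformer: 60 − 20·log₁₀(33.9/2.6) = 60 − 22.30 = 37.70 dB(A).
blower: 91 − 20·log₁₀(20.8/2.6) = 91 − 18.06 = 72.94 dB(A).
shot-blast cabinet: 99 − 20·log₁₀(13.4/2.6) = 99 − 14.24 = 84.76 dB(A).
exhaust stack: 90 − 20·log₁₀(4.7/2.6) = 90 − 5.14 = 84.86 dB(A).
Σ 10^(L/10) = 6.247e+08 → L_total = 10·log₁₀(6.247e+08) = 87.96 dB(A).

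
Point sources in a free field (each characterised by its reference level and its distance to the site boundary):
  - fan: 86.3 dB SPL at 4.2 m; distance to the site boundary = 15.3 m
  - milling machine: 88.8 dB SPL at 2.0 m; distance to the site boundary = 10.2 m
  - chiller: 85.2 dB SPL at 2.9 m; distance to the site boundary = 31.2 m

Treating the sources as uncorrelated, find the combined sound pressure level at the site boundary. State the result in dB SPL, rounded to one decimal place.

78.1 dB SPL

First find each source's level at the receiver (point-source: −20·log₁₀(r/r_ref)), then combine on an intensity basis.
fan: 86.3 − 20·log₁₀(15.3/4.2) = 86.3 − 11.23 = 75.07 dB SPL.
milling machine: 88.8 − 20·log₁₀(10.2/2.0) = 88.8 − 14.15 = 74.65 dB SPL.
chiller: 85.2 − 20·log₁₀(31.2/2.9) = 85.2 − 20.64 = 64.56 dB SPL.
Σ 10^(L/10) = 6.417e+07 → L_total = 10·log₁₀(6.417e+07) = 78.07 dB SPL.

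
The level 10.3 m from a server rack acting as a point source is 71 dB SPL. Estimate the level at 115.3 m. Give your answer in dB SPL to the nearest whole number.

Spherical spreading from a point source gives a 20·log₁₀(r₂/r₁) drop.
L₂ = 71 − 20·log₁₀(115.3/10.3) = 71 − 20.980 = 50.02 dB SPL.

50 dB SPL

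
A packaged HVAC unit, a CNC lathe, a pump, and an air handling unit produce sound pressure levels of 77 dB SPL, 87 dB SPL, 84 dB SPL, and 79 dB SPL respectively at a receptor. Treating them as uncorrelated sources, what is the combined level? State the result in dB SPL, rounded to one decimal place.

89.5 dB SPL

For uncorrelated sources the intensities add, so convert each level to linear form, sum, and take 10·log₁₀ of the total.
Σ 10^(L/10) = 10^(77/10) + 10^(87/10) + 10^(84/10) + 10^(79/10) = 8.819e+08.
L_total = 10·log₁₀(8.819e+08) = 89.45 dB SPL.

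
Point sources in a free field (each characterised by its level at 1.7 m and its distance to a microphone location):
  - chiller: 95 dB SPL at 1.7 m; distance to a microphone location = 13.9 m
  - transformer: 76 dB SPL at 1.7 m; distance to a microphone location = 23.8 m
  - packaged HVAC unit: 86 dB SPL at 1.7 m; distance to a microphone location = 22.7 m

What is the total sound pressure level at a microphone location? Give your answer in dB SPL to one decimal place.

77.0 dB SPL

First find each source's level at the receiver (point-source: −20·log₁₀(r/r_ref)), then combine on an intensity basis.
chiller: 95 − 20·log₁₀(13.9/1.7) = 95 − 18.25 = 76.75 dB SPL.
transformer: 76 − 20·log₁₀(23.8/1.7) = 76 − 22.92 = 53.08 dB SPL.
packaged HVAC unit: 86 − 20·log₁₀(22.7/1.7) = 86 − 22.51 = 63.49 dB SPL.
Σ 10^(L/10) = 4.974e+07 → L_total = 10·log₁₀(4.974e+07) = 76.97 dB SPL.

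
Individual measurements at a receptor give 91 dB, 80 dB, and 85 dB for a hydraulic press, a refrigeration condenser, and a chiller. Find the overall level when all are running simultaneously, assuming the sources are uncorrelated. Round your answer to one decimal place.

92.2 dB

Incoherent sources combine by intensity addition: L_total = 10·log₁₀(Σ 10^(L_i/10)).
Σ 10^(L/10) = 10^(91/10) + 10^(80/10) + 10^(85/10) = 1.675e+09.
L_total = 10·log₁₀(1.675e+09) = 92.24 dB.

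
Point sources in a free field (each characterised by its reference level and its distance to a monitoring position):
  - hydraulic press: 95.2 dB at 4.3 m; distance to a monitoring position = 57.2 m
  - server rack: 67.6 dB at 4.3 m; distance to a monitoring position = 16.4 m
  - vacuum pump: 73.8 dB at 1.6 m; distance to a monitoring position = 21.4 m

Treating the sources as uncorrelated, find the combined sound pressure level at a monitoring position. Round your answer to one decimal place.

First find each source's level at the receiver (point-source: −20·log₁₀(r/r_ref)), then combine on an intensity basis.
hydraulic press: 95.2 − 20·log₁₀(57.2/4.3) = 95.2 − 22.48 = 72.72 dB.
server rack: 67.6 − 20·log₁₀(16.4/4.3) = 67.6 − 11.63 = 55.97 dB.
vacuum pump: 73.8 − 20·log₁₀(21.4/1.6) = 73.8 − 22.53 = 51.27 dB.
Σ 10^(L/10) = 1.924e+07 → L_total = 10·log₁₀(1.924e+07) = 72.84 dB.

72.8 dB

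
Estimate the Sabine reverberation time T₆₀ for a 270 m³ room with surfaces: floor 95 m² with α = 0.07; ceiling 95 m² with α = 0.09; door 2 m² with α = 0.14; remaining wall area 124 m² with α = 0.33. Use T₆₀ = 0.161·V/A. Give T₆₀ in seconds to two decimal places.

0.77 s

Total absorption A = 95·0.07 + 95·0.09 + 2·0.14 + 124·0.33 = 56.40 m² sabins.
T₆₀ = 0.161·V/A = 0.161·270/56.40 = 0.771 s.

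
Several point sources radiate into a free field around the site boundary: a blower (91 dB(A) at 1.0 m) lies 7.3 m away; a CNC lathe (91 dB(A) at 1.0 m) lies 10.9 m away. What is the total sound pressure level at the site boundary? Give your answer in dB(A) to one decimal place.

First find each source's level at the receiver (point-source: −20·log₁₀(r/r_ref)), then combine on an intensity basis.
blower: 91 − 20·log₁₀(7.3/1.0) = 91 − 17.27 = 73.73 dB(A).
CNC lathe: 91 − 20·log₁₀(10.9/1.0) = 91 − 20.75 = 70.25 dB(A).
Σ 10^(L/10) = 3.422e+07 → L_total = 10·log₁₀(3.422e+07) = 75.34 dB(A).

75.3 dB(A)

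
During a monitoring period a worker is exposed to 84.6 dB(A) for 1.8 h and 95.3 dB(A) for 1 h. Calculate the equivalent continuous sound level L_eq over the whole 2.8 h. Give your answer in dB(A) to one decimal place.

The energy average is taken in the linear domain: L_eq = 10·log₁₀[(Σ tᵢ·10^(Lᵢ/10))/T], T = 2.8 h.
Σ tᵢ·10^(Lᵢ/10) = 1.8·10^(84.6/10) + 1·10^(95.3/10) = 3.908e+09.
L_eq = 10·log₁₀(3.908e+09/2.8) = 91.45 dB(A).

91.4 dB(A)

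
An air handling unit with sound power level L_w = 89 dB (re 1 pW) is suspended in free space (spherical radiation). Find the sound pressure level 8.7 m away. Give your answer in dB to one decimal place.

The power spreads over a sphere of area 4π·r², so L_p = L_w − 10·log₁₀(4π·r²).
4π·r² = 951.1 m², 10·log₁₀ of that is 29.782 dB.
L_p = 89 − 29.782 = 59.22 dB.

59.2 dB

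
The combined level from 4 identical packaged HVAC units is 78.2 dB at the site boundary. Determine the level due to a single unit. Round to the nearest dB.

For N identical incoherent sources L_total = L₁ + 10·log₁₀ N, so L₁ = 78.2 − 10·log₁₀(4) = 78.2 − 6.021.

72 dB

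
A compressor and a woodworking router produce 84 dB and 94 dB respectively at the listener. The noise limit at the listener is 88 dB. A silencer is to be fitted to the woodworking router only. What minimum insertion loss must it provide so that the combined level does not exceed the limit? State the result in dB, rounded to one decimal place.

8.2 dB

Fixed contribution from the other source: Σ 10^(L/10) = 10^(84/10) = 2.512e+08 (84.00 dB).
The limit corresponds to 10^(88/10) = 6.310e+08; subtracting the fixed part leaves 3.798e+08 for the woodworking router, i.e. 85.80 dB.
Required insertion loss = 94 − 85.80 = 8.20 dB.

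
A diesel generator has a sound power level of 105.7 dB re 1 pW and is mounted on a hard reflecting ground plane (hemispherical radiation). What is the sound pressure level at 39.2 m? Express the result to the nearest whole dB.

66 dB

Free-field hemispherical radiation: L_p = L_w − 10·log₁₀(2π·r²), r = 39.2 m.
2π·r² = 9655 m², 10·log₁₀ of that is 39.848 dB.
L_p = 105.7 − 39.848 = 65.85 dB.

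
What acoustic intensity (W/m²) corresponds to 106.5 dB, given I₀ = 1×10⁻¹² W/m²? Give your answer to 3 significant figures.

I/I₀ = 10^(106.5/10) = 4.467e+10, so I = 4.467e+10 × 10⁻¹² W/m².

0.0447 W/m²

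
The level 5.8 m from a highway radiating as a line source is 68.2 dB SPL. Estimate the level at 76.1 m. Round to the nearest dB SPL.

57 dB SPL

Line-source attenuation: ΔL = 10·log₁₀(r₂/r₁) = 10·log₁₀(76.1/5.8) = 11.180 dB.
L₂ = 68.2 − 10·log₁₀(76.1/5.8) = 68.2 − 11.180 = 57.02 dB SPL.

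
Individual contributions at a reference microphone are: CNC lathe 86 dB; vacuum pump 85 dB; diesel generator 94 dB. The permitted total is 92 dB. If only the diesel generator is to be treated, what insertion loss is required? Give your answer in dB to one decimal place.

4.6 dB

The untreated sources together contribute 10^(86/10) + 10^(85/10) = 7.143e+08, i.e. 88.54 dB.
The limit corresponds to 10^(92/10) = 1.585e+09; subtracting the fixed part leaves 8.706e+08 for the diesel generator, i.e. 89.40 dB.
Required insertion loss = 94 − 89.40 = 4.60 dB.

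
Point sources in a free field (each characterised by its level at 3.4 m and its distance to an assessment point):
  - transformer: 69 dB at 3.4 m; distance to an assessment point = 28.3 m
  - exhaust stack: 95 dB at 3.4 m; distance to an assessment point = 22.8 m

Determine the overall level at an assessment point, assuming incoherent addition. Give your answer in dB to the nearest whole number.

First find each source's level at the receiver (point-source: −20·log₁₀(r/r_ref)), then combine on an intensity basis.
transformer: 69 − 20·log₁₀(28.3/3.4) = 69 − 18.41 = 50.59 dB.
exhaust stack: 95 − 20·log₁₀(22.8/3.4) = 95 − 16.53 = 78.47 dB.
Σ 10^(L/10) = 7.044e+07 → L_total = 10·log₁₀(7.044e+07) = 78.48 dB.

78 dB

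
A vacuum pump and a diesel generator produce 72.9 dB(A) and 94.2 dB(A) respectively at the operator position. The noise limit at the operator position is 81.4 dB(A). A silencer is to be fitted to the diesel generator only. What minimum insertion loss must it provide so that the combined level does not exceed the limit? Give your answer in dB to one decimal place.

13.5 dB

The untreated sources together contribute 10^(72.9/10) = 1.950e+07, i.e. 72.90 dB(A).
The limit corresponds to 10^(81.4/10) = 1.380e+08; subtracting the fixed part leaves 1.185e+08 for the diesel generator, i.e. 80.74 dB(A).
Required insertion loss = 94.2 − 80.74 = 13.46 dB.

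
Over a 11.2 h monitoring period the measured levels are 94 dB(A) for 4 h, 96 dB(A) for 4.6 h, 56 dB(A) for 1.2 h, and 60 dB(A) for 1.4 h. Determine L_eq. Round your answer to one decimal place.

94.0 dB(A)

Weight each interval's intensity by its duration and average over T = 11.2 h:
Σ tᵢ·10^(Lᵢ/10) = 4·10^(94/10) + 4.6·10^(96/10) + 1.2·10^(56/10) + 1.4·10^(60/10) = 2.836e+10.
L_eq = 10·log₁₀(2.836e+10/11.2) = 94.04 dB(A).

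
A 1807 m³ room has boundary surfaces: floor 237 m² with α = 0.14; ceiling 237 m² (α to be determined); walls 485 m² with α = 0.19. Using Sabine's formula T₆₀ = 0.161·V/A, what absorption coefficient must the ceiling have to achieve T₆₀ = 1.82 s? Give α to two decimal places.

From T₆₀ = 0.161·V/A, the target T₆₀ = 1.82 s needs A = 0.161·1807/1.82 = 159.85 m².
Absorption from the other surfaces = 237·0.14 + 485·0.19 = 125.33 m², so the ceiling must supply 34.52 m² over 237 m².
α = 34.52/237 = 0.146.

0.15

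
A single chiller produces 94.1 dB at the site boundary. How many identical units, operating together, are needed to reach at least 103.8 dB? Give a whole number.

10

The shortfall is 103.8 − 94.1 = 9.7 dB, and N units add 10·log₁₀ N, so need 10·log₁₀ N ≥ 9.7.
N ≥ 10^(9.7/10) = 9.333, so N = 10.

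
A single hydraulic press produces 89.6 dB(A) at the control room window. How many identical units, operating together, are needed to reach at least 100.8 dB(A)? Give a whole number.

Need L₁ + 10·log₁₀ N ≥ 100.8, i.e. log₁₀ N ≥ 1.12.
N ≥ 10^(11.2/10) = 13.183, so N = 14.

14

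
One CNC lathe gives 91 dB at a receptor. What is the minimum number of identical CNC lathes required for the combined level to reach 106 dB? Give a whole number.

32

The shortfall is 106 − 91 = 15.0 dB, and N units add 10·log₁₀ N, so need 10·log₁₀ N ≥ 15.0.
N ≥ 10^(15.0/10) = 31.623, so N = 32.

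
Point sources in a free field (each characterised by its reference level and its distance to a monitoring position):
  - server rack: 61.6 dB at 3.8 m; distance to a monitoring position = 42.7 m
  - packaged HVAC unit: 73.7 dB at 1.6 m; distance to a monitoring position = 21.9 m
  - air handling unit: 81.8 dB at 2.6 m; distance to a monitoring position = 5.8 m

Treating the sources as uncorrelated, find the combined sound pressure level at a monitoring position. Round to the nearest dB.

Propagate each source to the receiver with L = L_ref − 20·log₁₀(r/r_ref), then add intensities.
server rack: 61.6 − 20·log₁₀(42.7/3.8) = 61.6 − 21.01 = 40.59 dB.
packaged HVAC unit: 73.7 − 20·log₁₀(21.9/1.6) = 73.7 − 22.73 = 50.97 dB.
air handling unit: 81.8 − 20·log₁₀(5.8/2.6) = 81.8 − 6.97 = 74.83 dB.
Σ 10^(L/10) = 3.055e+07 → L_total = 10·log₁₀(3.055e+07) = 74.85 dB.

75 dB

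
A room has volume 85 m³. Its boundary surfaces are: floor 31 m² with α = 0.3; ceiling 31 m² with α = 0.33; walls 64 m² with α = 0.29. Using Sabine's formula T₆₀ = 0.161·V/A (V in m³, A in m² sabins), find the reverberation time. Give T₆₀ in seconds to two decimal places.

Summing Sᵢαᵢ: 31·0.3 + 31·0.33 + 64·0.29 = 38.09 m².
T₆₀ = 0.161·V/A = 0.161·85/38.09 = 0.359 s.

0.36 s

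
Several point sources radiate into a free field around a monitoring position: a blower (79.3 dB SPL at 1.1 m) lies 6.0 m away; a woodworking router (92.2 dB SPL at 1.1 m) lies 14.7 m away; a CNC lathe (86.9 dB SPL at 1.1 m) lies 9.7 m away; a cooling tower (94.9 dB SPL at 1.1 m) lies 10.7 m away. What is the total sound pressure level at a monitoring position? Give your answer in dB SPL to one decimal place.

77.1 dB SPL

Propagate each source to the receiver with L = L_ref − 20·log₁₀(r/r_ref), then add intensities.
blower: 79.3 − 20·log₁₀(6.0/1.1) = 79.3 − 14.74 = 64.56 dB SPL.
woodworking router: 92.2 − 20·log₁₀(14.7/1.1) = 92.2 − 22.52 = 69.68 dB SPL.
CNC lathe: 86.9 − 20·log₁₀(9.7/1.1) = 86.9 − 18.91 = 67.99 dB SPL.
cooling tower: 94.9 − 20·log₁₀(10.7/1.1) = 94.9 − 19.76 = 75.14 dB SPL.
Σ 10^(L/10) = 5.111e+07 → L_total = 10·log₁₀(5.111e+07) = 77.09 dB SPL.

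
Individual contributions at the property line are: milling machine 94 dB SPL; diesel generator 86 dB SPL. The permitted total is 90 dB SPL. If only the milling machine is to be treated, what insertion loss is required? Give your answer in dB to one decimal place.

Everything except the milling machine sums to 10^(86/10) = 3.981e+08 in linear terms, 86.00 dB SPL.
The limit corresponds to 10^(90/10) = 1.000e+09; subtracting the fixed part leaves 6.019e+08 for the milling machine, i.e. 87.80 dB SPL.
So the milling machine must be reduced from 94 to 87.80 dB SPL: IL = 6.20 dB.

6.2 dB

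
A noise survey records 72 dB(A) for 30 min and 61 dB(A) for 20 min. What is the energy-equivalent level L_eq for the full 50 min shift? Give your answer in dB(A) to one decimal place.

L_eq = 10·log₁₀[(1/T)·Σ tᵢ·10^(Lᵢ/10)] with T = 50 min.
Σ tᵢ·10^(Lᵢ/10) = 30·10^(72/10) + 20·10^(61/10) = 5.006e+08.
L_eq = 10·log₁₀(5.006e+08/50) = 70.01 dB(A).

70.0 dB(A)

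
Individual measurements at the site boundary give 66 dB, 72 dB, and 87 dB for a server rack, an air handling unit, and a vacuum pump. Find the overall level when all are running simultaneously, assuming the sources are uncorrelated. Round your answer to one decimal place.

87.2 dB

Incoherent sources combine by intensity addition: L_total = 10·log₁₀(Σ 10^(L_i/10)).
Σ 10^(L/10) = 10^(66/10) + 10^(72/10) + 10^(87/10) = 5.210e+08.
L_total = 10·log₁₀(5.210e+08) = 87.17 dB.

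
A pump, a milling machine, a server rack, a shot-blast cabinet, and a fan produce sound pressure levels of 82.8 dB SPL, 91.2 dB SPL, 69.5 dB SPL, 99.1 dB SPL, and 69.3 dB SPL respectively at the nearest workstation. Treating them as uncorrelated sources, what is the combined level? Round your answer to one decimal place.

99.8 dB SPL

Incoherent sources combine by intensity addition: L_total = 10·log₁₀(Σ 10^(L_i/10)).
Σ 10^(L/10) = 10^(82.8/10) + 10^(91.2/10) + 10^(69.5/10) + 10^(99.1/10) + 10^(69.3/10) = 9.655e+09.
L_total = 10·log₁₀(9.655e+09) = 99.85 dB SPL.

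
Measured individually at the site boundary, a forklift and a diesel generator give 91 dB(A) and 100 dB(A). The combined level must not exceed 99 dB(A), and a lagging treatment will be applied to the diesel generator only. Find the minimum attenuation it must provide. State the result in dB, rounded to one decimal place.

The untreated sources together contribute 10^(91/10) = 1.259e+09, i.e. 91.00 dB(A).
To meet 99 dB(A) overall, the treated diesel generator may contribute at most 10^(99/10) − 1.259e+09 = 6.684e+09, i.e. 98.25 dB(A).
So the diesel generator must be reduced from 100 to 98.25 dB(A): IL = 1.75 dB.

1.7 dB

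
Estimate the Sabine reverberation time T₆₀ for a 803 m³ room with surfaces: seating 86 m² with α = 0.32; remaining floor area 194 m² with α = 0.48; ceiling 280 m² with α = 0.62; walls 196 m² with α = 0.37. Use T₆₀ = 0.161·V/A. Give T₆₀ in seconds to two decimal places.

Total absorption A = 86·0.32 + 194·0.48 + 280·0.62 + 196·0.37 = 366.76 m² sabins.
T₆₀ = 0.161·V/A = 0.161·803/366.76 = 0.353 s.

0.35 s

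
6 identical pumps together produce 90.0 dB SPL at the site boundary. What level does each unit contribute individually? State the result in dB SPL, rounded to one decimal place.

82.2 dB SPL

6 equal contributions raise the level by 10·log₁₀ 6 = 7.782 dB, so each unit alone gives 90.0 − 7.782.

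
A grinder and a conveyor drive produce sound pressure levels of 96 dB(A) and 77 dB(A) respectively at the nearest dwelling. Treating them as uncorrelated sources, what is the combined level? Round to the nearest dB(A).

Incoherent sources combine by intensity addition: L_total = 10·log₁₀(Σ 10^(L_i/10)).
Σ 10^(L/10) = 10^(96/10) + 10^(77/10) = 4.031e+09.
L_total = 10·log₁₀(4.031e+09) = 96.05 dB(A).

96 dB(A)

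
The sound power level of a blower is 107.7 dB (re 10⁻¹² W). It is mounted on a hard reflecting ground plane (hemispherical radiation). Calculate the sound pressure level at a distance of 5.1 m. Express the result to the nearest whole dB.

Free-field hemispherical radiation: L_p = L_w − 10·log₁₀(2π·r²), r = 5.1 m.
2π·r² = 163.4 m², 10·log₁₀ of that is 22.133 dB.
L_p = 107.7 − 22.133 = 85.57 dB.

86 dB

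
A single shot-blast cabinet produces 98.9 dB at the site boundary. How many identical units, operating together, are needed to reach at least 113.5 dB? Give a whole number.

29

Need L₁ + 10·log₁₀ N ≥ 113.5, i.e. log₁₀ N ≥ 1.46.
N ≥ 10^(14.6/10) = 28.840, so N = 29.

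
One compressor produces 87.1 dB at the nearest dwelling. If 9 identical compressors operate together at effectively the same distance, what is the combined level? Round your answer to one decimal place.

L_total = L₁ + 10·log₁₀ N for N identical incoherent sources.
L_total = 87.1 + 10·log₁₀(9) = 87.1 + 9.542 = 96.64 dB.

96.6 dB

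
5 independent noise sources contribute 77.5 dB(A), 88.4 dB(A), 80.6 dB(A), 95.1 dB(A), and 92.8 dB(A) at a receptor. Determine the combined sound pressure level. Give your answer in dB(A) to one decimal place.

97.8 dB(A)

Incoherent sources combine by intensity addition: L_total = 10·log₁₀(Σ 10^(L_i/10)).
Σ 10^(L/10) = 10^(77.5/10) + 10^(88.4/10) + 10^(80.6/10) + 10^(95.1/10) + 10^(92.8/10) = 6.004e+09.
L_total = 10·log₁₀(6.004e+09) = 97.78 dB(A).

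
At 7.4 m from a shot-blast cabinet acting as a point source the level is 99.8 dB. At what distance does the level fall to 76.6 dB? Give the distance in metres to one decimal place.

107.0 m

The 23.2 dB drop corresponds to a distance ratio of 10^(23.2/20) for a point source.
r₂ = 7.4·10^((99.8−76.6)/20) = 7.4·10^(23.2/20) = 106.96 m.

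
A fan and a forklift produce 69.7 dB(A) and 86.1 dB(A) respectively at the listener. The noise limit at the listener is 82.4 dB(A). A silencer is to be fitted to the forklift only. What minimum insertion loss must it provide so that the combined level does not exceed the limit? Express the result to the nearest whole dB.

4 dB

The untreated sources together contribute 10^(69.7/10) = 9.333e+06, i.e. 69.70 dB(A).
The limit corresponds to 10^(82.4/10) = 1.738e+08; subtracting the fixed part leaves 1.644e+08 for the forklift, i.e. 82.16 dB(A).
So the forklift must be reduced from 86.1 to 82.16 dB(A): IL = 3.94 dB.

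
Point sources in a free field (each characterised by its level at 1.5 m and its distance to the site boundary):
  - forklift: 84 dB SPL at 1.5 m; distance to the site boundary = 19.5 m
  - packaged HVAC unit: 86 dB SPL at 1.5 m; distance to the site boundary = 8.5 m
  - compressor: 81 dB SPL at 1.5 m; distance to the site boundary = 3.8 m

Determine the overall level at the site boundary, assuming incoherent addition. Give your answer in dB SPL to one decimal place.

Propagate each source to the receiver with L = L_ref − 20·log₁₀(r/r_ref), then add intensities.
forklift: 84 − 20·log₁₀(19.5/1.5) = 84 − 22.28 = 61.72 dB SPL.
packaged HVAC unit: 86 − 20·log₁₀(8.5/1.5) = 86 − 15.07 = 70.93 dB SPL.
compressor: 81 − 20·log₁₀(3.8/1.5) = 81 − 8.07 = 72.93 dB SPL.
Σ 10^(L/10) = 3.350e+07 → L_total = 10·log₁₀(3.350e+07) = 75.25 dB SPL.

75.3 dB SPL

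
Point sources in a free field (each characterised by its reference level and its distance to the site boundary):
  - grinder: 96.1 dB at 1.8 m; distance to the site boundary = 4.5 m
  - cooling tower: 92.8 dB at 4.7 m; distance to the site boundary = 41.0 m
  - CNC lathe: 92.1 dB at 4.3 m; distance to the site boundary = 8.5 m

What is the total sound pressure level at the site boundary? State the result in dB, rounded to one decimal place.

90.4 dB

First find each source's level at the receiver (point-source: −20·log₁₀(r/r_ref)), then combine on an intensity basis.
grinder: 96.1 − 20·log₁₀(4.5/1.8) = 96.1 − 7.96 = 88.14 dB.
cooling tower: 92.8 − 20·log₁₀(41.0/4.7) = 92.8 − 18.81 = 73.99 dB.
CNC lathe: 92.1 − 20·log₁₀(8.5/4.3) = 92.1 − 5.92 = 86.18 dB.
Σ 10^(L/10) = 1.092e+09 → L_total = 10·log₁₀(1.092e+09) = 90.38 dB.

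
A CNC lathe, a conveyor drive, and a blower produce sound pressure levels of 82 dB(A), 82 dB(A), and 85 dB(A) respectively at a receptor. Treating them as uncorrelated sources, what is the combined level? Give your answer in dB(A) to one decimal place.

88.0 dB(A)

Incoherent sources combine by intensity addition: L_total = 10·log₁₀(Σ 10^(L_i/10)).
Σ 10^(L/10) = 10^(82/10) + 10^(82/10) + 10^(85/10) = 6.332e+08.
L_total = 10·log₁₀(6.332e+08) = 88.02 dB(A).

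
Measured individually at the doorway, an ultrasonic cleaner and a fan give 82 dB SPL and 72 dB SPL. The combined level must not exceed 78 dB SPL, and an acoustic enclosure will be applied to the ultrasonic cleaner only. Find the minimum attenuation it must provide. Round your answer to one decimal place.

The untreated sources together contribute 10^(72/10) = 1.585e+07, i.e. 72.00 dB SPL.
To meet 78 dB SPL overall, the treated ultrasonic cleaner may contribute at most 10^(78/10) − 1.585e+07 = 4.725e+07, i.e. 76.74 dB SPL.
So the ultrasonic cleaner must be reduced from 82 to 76.74 dB SPL: IL = 5.26 dB.

5.3 dB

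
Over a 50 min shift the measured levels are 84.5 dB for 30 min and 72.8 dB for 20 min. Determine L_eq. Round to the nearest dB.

Weight each interval's intensity by its duration and average over T = 50 min:
Σ tᵢ·10^(Lᵢ/10) = 30·10^(84.5/10) + 20·10^(72.8/10) = 8.836e+09.
L_eq = 10·log₁₀(8.836e+09/50) = 82.47 dB.

82 dB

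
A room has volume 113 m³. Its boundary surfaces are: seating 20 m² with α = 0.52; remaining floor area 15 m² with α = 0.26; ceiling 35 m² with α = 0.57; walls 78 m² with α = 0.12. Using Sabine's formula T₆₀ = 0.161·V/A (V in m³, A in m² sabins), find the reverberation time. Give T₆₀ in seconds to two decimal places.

A = Σ Sᵢαᵢ = 20·0.52 + 15·0.26 + 35·0.57 + 78·0.12 = 43.61 m².
T₆₀ = 0.161 × 113 / 43.61 = 0.417 s.

0.42 s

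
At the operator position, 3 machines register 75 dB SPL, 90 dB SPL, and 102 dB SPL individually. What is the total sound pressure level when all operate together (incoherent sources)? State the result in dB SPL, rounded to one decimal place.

For uncorrelated sources the intensities add, so convert each level to linear form, sum, and take 10·log₁₀ of the total.
Σ 10^(L/10) = 10^(75/10) + 10^(90/10) + 10^(102/10) = 1.688e+10.
L_total = 10·log₁₀(1.688e+10) = 102.27 dB SPL.

102.3 dB SPL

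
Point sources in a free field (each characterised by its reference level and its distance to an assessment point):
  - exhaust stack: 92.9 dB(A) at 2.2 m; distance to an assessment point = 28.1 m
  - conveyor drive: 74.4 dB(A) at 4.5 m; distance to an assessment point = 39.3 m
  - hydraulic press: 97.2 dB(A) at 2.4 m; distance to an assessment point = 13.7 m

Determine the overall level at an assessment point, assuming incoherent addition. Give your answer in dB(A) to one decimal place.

82.4 dB(A)

First find each source's level at the receiver (point-source: −20·log₁₀(r/r_ref)), then combine on an intensity basis.
exhaust stack: 92.9 − 20·log₁₀(28.1/2.2) = 92.9 − 22.13 = 70.77 dB(A).
conveyor drive: 74.4 − 20·log₁₀(39.3/4.5) = 74.4 − 18.82 = 55.58 dB(A).
hydraulic press: 97.2 − 20·log₁₀(13.7/2.4) = 97.2 − 15.13 = 82.07 dB(A).
Σ 10^(L/10) = 1.734e+08 → L_total = 10·log₁₀(1.734e+08) = 82.39 dB(A).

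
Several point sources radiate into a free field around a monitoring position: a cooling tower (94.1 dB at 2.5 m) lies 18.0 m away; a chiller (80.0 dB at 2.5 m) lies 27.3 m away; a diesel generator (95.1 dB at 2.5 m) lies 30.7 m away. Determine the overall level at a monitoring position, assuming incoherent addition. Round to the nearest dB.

79 dB

First find each source's level at the receiver (point-source: −20·log₁₀(r/r_ref)), then combine on an intensity basis.
cooling tower: 94.1 − 20·log₁₀(18.0/2.5) = 94.1 − 17.15 = 76.95 dB.
chiller: 80.0 − 20·log₁₀(27.3/2.5) = 80.0 − 20.76 = 59.24 dB.
diesel generator: 95.1 − 20·log₁₀(30.7/2.5) = 95.1 − 21.78 = 73.32 dB.
Σ 10^(L/10) = 7.188e+07 → L_total = 10·log₁₀(7.188e+07) = 78.57 dB.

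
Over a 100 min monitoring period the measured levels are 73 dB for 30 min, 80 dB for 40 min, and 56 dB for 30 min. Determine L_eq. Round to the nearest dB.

Weight each interval's intensity by its duration and average over T = 100 min:
Σ tᵢ·10^(Lᵢ/10) = 30·10^(73/10) + 40·10^(80/10) + 30·10^(56/10) = 4.611e+09.
L_eq = 10·log₁₀(4.611e+09/100) = 76.64 dB.

77 dB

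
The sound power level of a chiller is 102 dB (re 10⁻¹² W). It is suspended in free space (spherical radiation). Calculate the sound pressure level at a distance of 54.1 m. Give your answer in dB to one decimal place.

Free-field spherical radiation: L_p = L_w − 10·log₁₀(4π·r²), r = 54.1 m.
4π·r² = 3.678e+04 m², 10·log₁₀ of that is 45.656 dB.
L_p = 102 − 45.656 = 56.34 dB.

56.3 dB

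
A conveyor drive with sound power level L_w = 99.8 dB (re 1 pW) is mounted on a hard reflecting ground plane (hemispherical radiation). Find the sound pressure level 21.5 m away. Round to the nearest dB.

65 dB

The power spreads over a hemisphere of area 2π·r², so L_p = L_w − 10·log₁₀(2π·r²).
2π·r² = 2904 m², 10·log₁₀ of that is 34.631 dB.
L_p = 99.8 − 34.631 = 65.17 dB.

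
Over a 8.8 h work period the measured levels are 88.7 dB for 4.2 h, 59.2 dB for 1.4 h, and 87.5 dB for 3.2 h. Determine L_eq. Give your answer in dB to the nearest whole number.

87 dB

Weight each interval's intensity by its duration and average over T = 8.8 h:
Σ tᵢ·10^(Lᵢ/10) = 4.2·10^(88.7/10) + 1.4·10^(59.2/10) + 3.2·10^(87.5/10) = 4.914e+09.
L_eq = 10·log₁₀(4.914e+09/8.8) = 87.47 dB.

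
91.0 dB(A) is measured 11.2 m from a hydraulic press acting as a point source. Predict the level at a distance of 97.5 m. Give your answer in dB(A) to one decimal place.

72.2 dB(A)

Spherical spreading from a point source gives a 20·log₁₀(r₂/r₁) drop.
L₂ = 91.0 − 20·log₁₀(97.5/11.2) = 91.0 − 18.796 = 72.20 dB(A).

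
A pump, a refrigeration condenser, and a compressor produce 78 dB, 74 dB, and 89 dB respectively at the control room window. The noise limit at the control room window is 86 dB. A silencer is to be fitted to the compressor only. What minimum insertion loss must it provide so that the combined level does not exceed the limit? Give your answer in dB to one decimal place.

4.1 dB

Fixed contribution from the other sources: Σ 10^(L/10) = 10^(78/10) + 10^(74/10) = 8.821e+07 (79.46 dB).
The limit corresponds to 10^(86/10) = 3.981e+08; subtracting the fixed part leaves 3.099e+08 for the compressor, i.e. 84.91 dB.
Required insertion loss = 89 − 84.91 = 4.09 dB.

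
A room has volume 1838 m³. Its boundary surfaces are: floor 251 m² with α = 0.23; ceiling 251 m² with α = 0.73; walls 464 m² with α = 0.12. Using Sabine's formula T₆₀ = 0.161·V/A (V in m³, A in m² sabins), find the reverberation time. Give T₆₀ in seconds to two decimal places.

A = Σ Sᵢαᵢ = 251·0.23 + 251·0.73 + 464·0.12 = 296.64 m².
T₆₀ = 0.161 × 1838 / 296.64 = 0.998 s.

1.00 s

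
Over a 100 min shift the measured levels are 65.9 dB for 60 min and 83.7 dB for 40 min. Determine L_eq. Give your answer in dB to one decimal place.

79.8 dB

Weight each interval's intensity by its duration and average over T = 100 min:
Σ tᵢ·10^(Lᵢ/10) = 60·10^(65.9/10) + 40·10^(83.7/10) = 9.610e+09.
L_eq = 10·log₁₀(9.610e+09/100) = 79.83 dB.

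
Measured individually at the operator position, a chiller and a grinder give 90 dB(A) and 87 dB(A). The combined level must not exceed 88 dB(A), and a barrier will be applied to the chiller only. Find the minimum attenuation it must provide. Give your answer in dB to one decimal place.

The untreated sources together contribute 10^(87/10) = 5.012e+08, i.e. 87.00 dB(A).
The limit corresponds to 10^(88/10) = 6.310e+08; subtracting the fixed part leaves 1.298e+08 for the chiller, i.e. 81.13 dB(A).
So the chiller must be reduced from 90 to 81.13 dB(A): IL = 8.87 dB.

8.9 dB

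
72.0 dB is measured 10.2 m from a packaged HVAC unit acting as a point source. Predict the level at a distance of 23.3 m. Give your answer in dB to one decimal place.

64.8 dB

Spherical spreading from a point source gives a 20·log₁₀(r₂/r₁) drop.
L₂ = 72.0 − 20·log₁₀(23.3/10.2) = 72.0 − 7.175 = 64.82 dB.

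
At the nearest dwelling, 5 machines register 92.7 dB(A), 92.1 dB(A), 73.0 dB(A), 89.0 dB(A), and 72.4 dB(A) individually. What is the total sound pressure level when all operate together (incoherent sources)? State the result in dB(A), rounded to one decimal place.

96.4 dB(A)

Incoherent sources combine by intensity addition: L_total = 10·log₁₀(Σ 10^(L_i/10)).
Σ 10^(L/10) = 10^(92.7/10) + 10^(92.1/10) + 10^(73.0/10) + 10^(89.0/10) + 10^(72.4/10) = 4.316e+09.
L_total = 10·log₁₀(4.316e+09) = 96.35 dB(A).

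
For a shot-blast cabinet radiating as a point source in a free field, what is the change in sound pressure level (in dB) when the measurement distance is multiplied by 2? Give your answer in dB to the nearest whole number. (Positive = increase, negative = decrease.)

With spherical spreading the level changes by −20·log₁₀(r₂/r₁).
ΔL = −20·log₁₀(2) = -6.02 dB.

-6 dB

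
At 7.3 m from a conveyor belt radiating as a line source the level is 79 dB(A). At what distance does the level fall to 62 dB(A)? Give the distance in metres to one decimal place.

Line-source spreading drops the level by 10·log₁₀(r₂/r₁); inverting, r₂/r₁ = 10^(ΔL/10).
r₂ = 7.3·10^((79−62)/10) = 7.3·10^(17.0/10) = 365.87 m.

365.9 m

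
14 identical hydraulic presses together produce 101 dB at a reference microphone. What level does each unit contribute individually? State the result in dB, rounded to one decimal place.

Dividing the total intensity by 14 lowers the level by 10·log₁₀ 14 = 11.461 dB: L₁ = 101 − 11.461.

89.5 dB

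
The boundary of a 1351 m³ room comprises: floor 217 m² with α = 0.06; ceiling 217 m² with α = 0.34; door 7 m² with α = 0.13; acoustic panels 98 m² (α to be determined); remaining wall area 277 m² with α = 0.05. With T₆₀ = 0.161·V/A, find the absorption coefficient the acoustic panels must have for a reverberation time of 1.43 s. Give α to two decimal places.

A = 0.161·V/T₆₀ = 0.161·1351/1.43 = 152.11 m² sabins.
Absorption from the other surfaces = 217·0.06 + 217·0.34 + 7·0.13 + 277·0.05 = 101.56 m², so the acoustic panels must supply 50.55 m² over 98 m².
α = 50.55/98 = 0.516.

0.52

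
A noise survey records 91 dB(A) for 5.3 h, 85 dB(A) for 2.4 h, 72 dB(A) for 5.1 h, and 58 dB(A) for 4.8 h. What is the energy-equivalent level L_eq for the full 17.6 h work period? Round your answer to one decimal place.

86.3 dB(A)

Weight each interval's intensity by its duration and average over T = 17.6 h:
Σ tᵢ·10^(Lᵢ/10) = 5.3·10^(91/10) + 2.4·10^(85/10) + 5.1·10^(72/10) + 4.8·10^(58/10) = 7.515e+09.
L_eq = 10·log₁₀(7.515e+09/17.6) = 86.30 dB(A).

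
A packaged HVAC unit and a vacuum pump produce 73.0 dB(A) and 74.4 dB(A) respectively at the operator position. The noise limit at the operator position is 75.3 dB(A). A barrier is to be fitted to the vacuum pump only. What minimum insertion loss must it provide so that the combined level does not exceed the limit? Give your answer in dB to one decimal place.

Fixed contribution from the other source: Σ 10^(L/10) = 10^(73.0/10) = 1.995e+07 (73.00 dB(A)).
The limit corresponds to 10^(75.3/10) = 3.388e+07; subtracting the fixed part leaves 1.393e+07 for the vacuum pump, i.e. 71.44 dB(A).
Required insertion loss = 74.4 − 71.44 = 2.96 dB.

3.0 dB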